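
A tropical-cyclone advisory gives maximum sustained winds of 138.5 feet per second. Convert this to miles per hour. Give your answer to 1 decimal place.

1 ft/s = 0.681818 mph, so 138.5 × 0.681818 = 94.4 mph.

94.4 mph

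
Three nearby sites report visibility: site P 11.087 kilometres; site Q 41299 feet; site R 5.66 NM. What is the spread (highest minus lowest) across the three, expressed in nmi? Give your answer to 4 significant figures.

1.137 nmi

site P: 11.087 km = 5.98650 nmi.
site Q: 41299 ft = 6.79694 nmi.
Spread: 6.79694 − 5.66000 = 1.137 nmi.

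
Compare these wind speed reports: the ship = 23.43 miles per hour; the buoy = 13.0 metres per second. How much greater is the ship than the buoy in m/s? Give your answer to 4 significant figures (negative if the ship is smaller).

the ship: 23.43 mph = 10.47415 m/s.
Difference: 10.47415 − 13.00000 = -2.526 m/s.

-2.526 m/s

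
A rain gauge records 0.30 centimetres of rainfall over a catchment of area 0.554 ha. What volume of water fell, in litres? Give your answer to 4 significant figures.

16620 litres

Depth: 0.30 cm × 10 = 3 mm.
Area: 0.554 ha = 5540 m².
1 mm over 1 m² is 1 L, so volume = 3 × 5540 = 16620 L.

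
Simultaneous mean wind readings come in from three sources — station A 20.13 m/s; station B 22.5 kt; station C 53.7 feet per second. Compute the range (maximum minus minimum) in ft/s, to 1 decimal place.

28.1 ft/s

station A: 20.13 m/s = 66.043 ft/s.
station B: 22.5 kt = 37.976 ft/s.
Spread: 66.043 − 37.976 = 28.1 ft/s.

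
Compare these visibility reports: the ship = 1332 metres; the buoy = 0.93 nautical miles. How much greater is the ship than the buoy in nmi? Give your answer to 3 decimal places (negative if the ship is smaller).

the ship: 1332 m = 0.71922 nmi.
Difference: 0.71922 − 0.93000 = -0.211 nmi.

-0.211 nmi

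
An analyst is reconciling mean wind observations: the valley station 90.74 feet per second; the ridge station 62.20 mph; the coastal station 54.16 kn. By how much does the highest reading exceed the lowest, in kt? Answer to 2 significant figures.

0.40 kt

the valley station: 90.74 ft/s = 53.7620 kt.
the ridge station: 62.20 mph = 54.0503 kt.
Spread: 54.1600 − 53.7620 = 0.40 kt.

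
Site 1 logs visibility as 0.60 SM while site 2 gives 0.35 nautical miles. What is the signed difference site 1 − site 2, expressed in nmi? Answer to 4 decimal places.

0.1714 nmi

site 1: 0.60 SM = 0.521386 nmi.
Difference: 0.521386 − 0.350000 = 0.1714 nmi.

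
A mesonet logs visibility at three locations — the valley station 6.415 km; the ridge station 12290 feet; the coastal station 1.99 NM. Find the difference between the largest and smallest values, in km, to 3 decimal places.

the ridge station: 12290 ft = 3.74599 km.
the coastal station: 1.99 nmi = 3.68548 km.
Spread: 6.41500 − 3.68548 = 2.730 km.

2.730 km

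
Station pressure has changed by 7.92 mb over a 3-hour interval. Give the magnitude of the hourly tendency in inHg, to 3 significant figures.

7.92 mb / 3 h × 0.02953 inHg/mb = 0.0780 inHg/h.

0.0780 inHg per hour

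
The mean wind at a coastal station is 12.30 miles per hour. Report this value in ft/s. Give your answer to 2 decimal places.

1 mph = 1.46667 ft/s, so 12.30 × 1.46667 = 18.04 ft/s.

18.04 ft/s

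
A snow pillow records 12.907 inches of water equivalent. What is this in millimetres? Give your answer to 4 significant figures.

327.8 mm

1 in = 25.4 mm, so 12.907 × 25.4 = 327.8 mm.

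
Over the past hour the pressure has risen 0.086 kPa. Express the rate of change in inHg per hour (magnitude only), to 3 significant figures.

0.086 kPa / 1 h × 0.2953 inHg/kPa = 0.0254 inHg/h.

0.0254 inHg per hour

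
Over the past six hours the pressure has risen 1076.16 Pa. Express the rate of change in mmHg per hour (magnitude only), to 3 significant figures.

1076.16 Pa / 6 h × 0.00750062 mmHg/Pa = 1.35 mmHg/h.

1.35 mmHg per hour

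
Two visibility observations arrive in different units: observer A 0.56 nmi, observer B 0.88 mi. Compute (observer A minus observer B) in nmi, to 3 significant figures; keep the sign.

observer B: 0.88 SM = 0.76470 nmi.
Difference: 0.56000 − 0.76470 = -0.205 nmi.

-0.205 nmi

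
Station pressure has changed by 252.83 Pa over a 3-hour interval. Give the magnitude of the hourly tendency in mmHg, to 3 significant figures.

252.83 Pa / 3 h × 0.00750062 mmHg/Pa = 0.632 mmHg/h.

0.632 mmHg per hour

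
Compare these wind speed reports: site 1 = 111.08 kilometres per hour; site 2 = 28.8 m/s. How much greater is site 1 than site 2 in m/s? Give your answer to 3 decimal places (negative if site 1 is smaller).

site 1: 111.08 km/h = 30.85556 m/s.
Difference: 30.85556 − 28.80000 = 2.056 m/s.

2.056 m/s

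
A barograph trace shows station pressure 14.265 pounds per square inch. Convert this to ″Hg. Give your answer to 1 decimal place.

29.0 inHg

1 psi = 2.03602 inHg, so 14.265 × 2.03602 = 29.0 inHg.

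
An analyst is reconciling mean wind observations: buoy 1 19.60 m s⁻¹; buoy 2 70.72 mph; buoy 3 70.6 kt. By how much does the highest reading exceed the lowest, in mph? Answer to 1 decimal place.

buoy 1: 19.60 m/s = 43.844 mph.
buoy 3: 70.6 kt = 81.245 mph.
Spread: 81.245 − 43.844 = 37.4 mph.

37.4 mph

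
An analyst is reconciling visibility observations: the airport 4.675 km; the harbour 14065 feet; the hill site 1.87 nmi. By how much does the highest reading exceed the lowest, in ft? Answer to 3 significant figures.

the airport: 4.675 km = 15337.93 ft.
the hill site: 1.87 nmi = 11362.34 ft.
Spread: 15337.93 − 11362.34 = 3980 ft.

3980 ft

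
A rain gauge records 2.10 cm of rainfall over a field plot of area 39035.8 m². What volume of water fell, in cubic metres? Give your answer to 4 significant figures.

819.8 cubic metres

Depth: 2.10 cm × 10 = 21 mm.
1 mm over 1 m² is 1 L, so volume = 21 × 39035.8 = 819751.8 L = 819.8 m³.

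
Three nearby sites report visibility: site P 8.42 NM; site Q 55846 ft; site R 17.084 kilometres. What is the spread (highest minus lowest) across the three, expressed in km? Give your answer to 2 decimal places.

site P: 8.42 nmi = 15.5938 km.
site Q: 55846 ft = 17.0219 km.
Spread: 17.0840 − 15.5938 = 1.49 km.

1.49 km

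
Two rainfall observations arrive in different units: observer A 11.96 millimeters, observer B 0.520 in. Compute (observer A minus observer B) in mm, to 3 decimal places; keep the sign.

observer B: 0.520 in = 13.20800 mm.
Difference: 11.96000 − 13.20800 = -1.248 mm.

-1.248 mm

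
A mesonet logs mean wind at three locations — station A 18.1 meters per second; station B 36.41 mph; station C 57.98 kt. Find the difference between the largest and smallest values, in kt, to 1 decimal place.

station A: 18.1 m/s = 35.184 kt.
station B: 36.41 mph = 31.639 kt.
Spread: 57.980 − 31.639 = 26.3 kt.

26.3 kt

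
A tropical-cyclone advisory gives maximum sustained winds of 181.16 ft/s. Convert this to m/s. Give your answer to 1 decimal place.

55.2 m/s

1 ft/s = 0.3048 m/s, so 181.16 × 0.3048 = 55.2 m/s.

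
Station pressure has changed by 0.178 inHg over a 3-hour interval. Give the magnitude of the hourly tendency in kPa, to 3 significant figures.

0.178 inHg / 3 h × 3.38639 kPa/inHg = 0.201 kPa/h.

0.201 kPa per hour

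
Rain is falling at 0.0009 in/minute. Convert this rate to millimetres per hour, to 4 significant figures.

1.372 mm/hour

0.0009 in/minute × 25.4 mm/in × 60 minute/hour = 1.372 mm/hour.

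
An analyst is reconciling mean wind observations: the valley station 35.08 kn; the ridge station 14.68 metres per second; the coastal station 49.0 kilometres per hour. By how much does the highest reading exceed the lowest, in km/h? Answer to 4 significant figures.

the valley station: 35.08 kt = 64.9682 km/h.
the ridge station: 14.68 m/s = 52.8480 km/h.
Spread: 64.9682 − 49.0000 = 15.97 km/h.

15.97 km/h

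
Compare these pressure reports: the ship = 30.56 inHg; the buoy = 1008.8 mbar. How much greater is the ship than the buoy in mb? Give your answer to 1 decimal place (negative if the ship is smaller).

26.1 mb

the ship: 30.56 inHg = 1034.880 mb.
Difference: 1034.880 − 1008.800 = 26.1 mb.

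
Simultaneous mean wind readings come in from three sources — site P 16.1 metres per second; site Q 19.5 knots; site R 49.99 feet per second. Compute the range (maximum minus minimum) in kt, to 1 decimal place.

11.8 kt

site P: 16.1 m/s = 31.296 kt.
site R: 49.99 ft/s = 29.618 kt.
Spread: 31.296 − 19.500 = 11.8 kt.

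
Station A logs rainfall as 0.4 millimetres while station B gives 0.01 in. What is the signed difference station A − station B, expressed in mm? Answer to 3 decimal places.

station B: 0.01 in = 0.25400 mm.
Difference: 0.40000 − 0.25400 = 0.146 mm.

0.146 mm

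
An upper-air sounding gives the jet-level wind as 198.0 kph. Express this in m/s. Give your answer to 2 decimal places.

1 km/h = 0.277778 m/s, so 198.0 × 0.277778 = 55.00 m/s.

55.00 m/s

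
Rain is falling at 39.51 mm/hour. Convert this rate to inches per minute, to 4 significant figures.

0.02593 in/minute

39.51 mm/hour × 0.0393701 in/mm × 0.0166667 hour/minute = 0.02593 in/minute.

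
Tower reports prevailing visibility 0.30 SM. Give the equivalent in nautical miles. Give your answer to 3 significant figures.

1 SM = 0.868976 nmi, so 0.30 × 0.868976 = 0.261 nmi.

0.261 nmi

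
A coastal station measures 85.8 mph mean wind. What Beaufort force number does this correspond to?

85.8 mph = 38.4 m/s, which is Beaufort 12 (hurricane force, ≥32.7 m/s).

Beaufort force 12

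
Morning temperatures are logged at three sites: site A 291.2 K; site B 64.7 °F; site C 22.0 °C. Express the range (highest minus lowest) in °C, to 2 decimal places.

site A: 291.2 K = 18.050 °C.
site B: 64.7 °F = 18.167 °C.
Spread: 22.000 − 18.050 = 3.950 °C.

3.95 °C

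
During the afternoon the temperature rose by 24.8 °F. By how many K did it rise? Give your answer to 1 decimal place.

For a temperature change the 32° offset cancels: ΔK = 24.8 × 0.5556 = 13.8 K.

13.8 K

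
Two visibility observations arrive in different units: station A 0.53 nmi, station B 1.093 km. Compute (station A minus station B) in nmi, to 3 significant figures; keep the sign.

station B: 1.093 km = 0.590173 nmi.
Difference: 0.530000 − 0.590173 = -0.0602 nmi.

-0.0602 nmi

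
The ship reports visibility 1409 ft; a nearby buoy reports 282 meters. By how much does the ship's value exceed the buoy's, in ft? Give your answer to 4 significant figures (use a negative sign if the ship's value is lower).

the buoy: 282 m = 925.197 ft.
Difference: 1409.000 − 925.197 = 483.8 ft.

483.8 ft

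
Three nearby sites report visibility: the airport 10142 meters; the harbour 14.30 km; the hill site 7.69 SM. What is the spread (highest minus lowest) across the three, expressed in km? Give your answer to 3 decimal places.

4.158 km

the airport: 10142 m = 10.14200 km.
the hill site: 7.69 SM = 12.37586 km.
Spread: 14.30000 − 10.14200 = 4.158 km.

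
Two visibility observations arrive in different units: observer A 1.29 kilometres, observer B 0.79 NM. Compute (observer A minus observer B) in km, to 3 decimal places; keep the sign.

observer B: 0.79 nmi = 1.46308 km.
Difference: 1.29000 − 1.46308 = -0.173 km.

-0.173 km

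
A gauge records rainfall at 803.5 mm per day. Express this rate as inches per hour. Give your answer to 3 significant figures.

803.5 mm/day × 0.0393701 in/mm × 0.0416667 day/hour = 1.32 in/hour.

1.32 in/hour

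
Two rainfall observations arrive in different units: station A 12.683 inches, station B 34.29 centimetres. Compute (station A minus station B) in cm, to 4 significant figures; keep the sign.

station A: 12.683 in = 32.21482 cm.
Difference: 32.21482 − 34.29000 = -2.075 cm.

-2.075 cm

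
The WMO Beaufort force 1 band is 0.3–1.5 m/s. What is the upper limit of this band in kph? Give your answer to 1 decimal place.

5.4 km/h

0.3–1.5 m/s × 3.6 = 1.1–5.4 km/h.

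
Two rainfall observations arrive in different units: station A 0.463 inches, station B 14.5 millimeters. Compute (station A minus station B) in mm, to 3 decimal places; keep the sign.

station A: 0.463 in = 11.76020 mm.
Difference: 11.76020 − 14.50000 = -2.740 mm.

-2.740 mm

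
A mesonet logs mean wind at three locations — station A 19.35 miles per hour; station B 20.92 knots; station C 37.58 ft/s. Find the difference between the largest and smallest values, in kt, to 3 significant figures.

5.45 kt

station A: 19.35 mph = 16.8147 kt.
station C: 37.58 ft/s = 22.2655 kt.
Spread: 22.2655 − 16.8147 = 5.45 kt.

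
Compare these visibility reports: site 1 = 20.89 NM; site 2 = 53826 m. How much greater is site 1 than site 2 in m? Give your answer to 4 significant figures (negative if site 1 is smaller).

-15140 m

site 1: 20.89 nmi = 38688.28 m.
Difference: 38688.28 − 53826.00 = -15140 m.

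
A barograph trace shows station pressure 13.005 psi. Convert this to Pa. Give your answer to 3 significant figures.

89700 Pa

1 psi = 6894.76 Pa, so 13.005 × 6894.76 = 89700 Pa.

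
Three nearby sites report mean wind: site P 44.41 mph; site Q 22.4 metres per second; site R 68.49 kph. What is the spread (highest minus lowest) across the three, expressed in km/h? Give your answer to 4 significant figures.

12.15 km/h

site P: 44.41 mph = 71.4710 km/h.
site Q: 22.4 m/s = 80.6400 km/h.
Spread: 80.6400 − 68.4900 = 12.15 km/h.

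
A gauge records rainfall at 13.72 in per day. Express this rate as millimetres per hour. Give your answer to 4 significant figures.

14.52 mm/hour

13.72 in/day × 25.4 mm/in × 0.0416667 day/hour = 14.52 mm/hour.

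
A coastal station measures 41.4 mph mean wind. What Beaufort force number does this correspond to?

41.4 mph = 18.5 m/s, which is Beaufort 8 (gale, 17.2–20.7 m/s).

Beaufort force 8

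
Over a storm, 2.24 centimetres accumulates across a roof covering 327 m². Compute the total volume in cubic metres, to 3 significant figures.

7.32 cubic metres

Depth: 2.24 cm × 10 = 22.4 mm.
1 mm over 1 m² is 1 L, so volume = 22.4 × 327 = 7324.8 L = 7.32 m³.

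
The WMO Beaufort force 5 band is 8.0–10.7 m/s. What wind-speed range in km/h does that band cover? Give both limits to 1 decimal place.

28.8 to 38.5 km/h

8.0–10.7 m/s × 3.6 = 28.8–38.5 km/h.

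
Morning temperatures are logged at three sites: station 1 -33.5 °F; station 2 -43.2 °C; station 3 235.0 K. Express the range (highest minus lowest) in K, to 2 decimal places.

6.81 K

station 1: -33.5 °F = -36.389 °C.
station 3: 235.0 K = -38.150 °C.
Spread: (-36.389) − (-43.200) = 6.811 °C.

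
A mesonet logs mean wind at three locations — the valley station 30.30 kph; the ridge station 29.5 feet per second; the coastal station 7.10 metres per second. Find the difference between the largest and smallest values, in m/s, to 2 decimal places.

the valley station: 30.30 km/h = 8.4167 m/s.
the ridge station: 29.5 ft/s = 8.9916 m/s.
Spread: 8.9916 − 7.1000 = 1.89 m/s.

1.89 m/s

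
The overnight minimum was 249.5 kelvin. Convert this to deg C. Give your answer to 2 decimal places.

°C = 249.5 − 273.15 = -23.65 °C.

-23.65 °C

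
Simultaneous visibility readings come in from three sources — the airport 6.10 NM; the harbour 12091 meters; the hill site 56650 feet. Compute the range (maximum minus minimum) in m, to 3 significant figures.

5970 m

the airport: 6.10 nmi = 11297.20 m.
the hill site: 56650 ft = 17266.92 m.
Spread: 17266.92 − 11297.20 = 5970 m.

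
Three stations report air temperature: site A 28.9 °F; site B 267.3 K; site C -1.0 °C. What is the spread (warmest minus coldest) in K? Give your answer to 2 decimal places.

site A: 28.9 °F = -1.722 °C.
site B: 267.3 K = -5.850 °C.
Spread: (-1.000) − (-5.850) = 4.850 °C.

4.85 K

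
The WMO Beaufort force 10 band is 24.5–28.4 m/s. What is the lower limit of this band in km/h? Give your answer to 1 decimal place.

88.2 km/h

24.5–28.4 m/s × 3.6 = 88.2–102.2 km/h.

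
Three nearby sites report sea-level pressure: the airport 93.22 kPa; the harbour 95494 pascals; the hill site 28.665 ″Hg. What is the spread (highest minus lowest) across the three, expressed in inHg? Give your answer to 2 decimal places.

the airport: 93.22 kPa = 27.5278 inHg.
the harbour: 95494 Pa = 28.1994 inHg.
Spread: 28.6650 − 27.5278 = 1.14 inHg.

1.14 inHg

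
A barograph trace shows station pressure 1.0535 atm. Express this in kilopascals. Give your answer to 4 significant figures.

106.7 kPa

1 atm = 101.325 kPa, so 1.0535 × 101.325 = 106.7 kPa.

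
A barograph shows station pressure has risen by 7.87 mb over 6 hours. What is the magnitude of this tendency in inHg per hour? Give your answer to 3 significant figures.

0.0387 inHg per hour

7.87 mb / 6 h × 0.02953 inHg/mb = 0.0387 inHg/h.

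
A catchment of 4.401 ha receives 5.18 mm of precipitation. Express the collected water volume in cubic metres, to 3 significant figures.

228 cubic metres

Area: 4.401 ha = 44010 m².
1 mm over 1 m² is 1 L, so volume = 5.18 × 44010 = 227971.8 L = 228 m³.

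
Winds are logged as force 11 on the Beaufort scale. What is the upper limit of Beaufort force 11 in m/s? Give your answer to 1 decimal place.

Beaufort 11 (violent storm) spans 28.5–32.6 m/s.

32.6 m/s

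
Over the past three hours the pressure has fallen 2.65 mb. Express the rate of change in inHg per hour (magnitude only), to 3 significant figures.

2.65 mb / 3 h × 0.02953 inHg/mb = 0.0261 inHg/h.

0.0261 inHg per hour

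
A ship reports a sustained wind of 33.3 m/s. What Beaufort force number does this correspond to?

33.3 m/s lies in the Beaufort 12 band (hurricane force, ≥32.7 m/s).

Beaufort force 12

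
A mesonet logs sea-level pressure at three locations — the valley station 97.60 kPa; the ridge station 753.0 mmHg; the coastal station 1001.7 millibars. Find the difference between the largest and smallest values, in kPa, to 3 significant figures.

2.79 kPa

the ridge station: 753.0 mmHg = 100.3918 kPa.
the coastal station: 1001.7 mb = 100.1700 kPa.
Spread: 100.3918 − 97.6000 = 2.79 kPa.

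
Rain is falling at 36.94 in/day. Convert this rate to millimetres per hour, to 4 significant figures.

36.94 in/day × 25.4 mm/in × 0.0416667 day/hour = 39.09 mm/hour.

39.09 mm/hour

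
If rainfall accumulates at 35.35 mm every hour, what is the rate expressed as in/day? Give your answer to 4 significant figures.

35.35 mm/hour × 0.0393701 in/mm × 24 hour/day = 33.40 in/day.

33.40 in/day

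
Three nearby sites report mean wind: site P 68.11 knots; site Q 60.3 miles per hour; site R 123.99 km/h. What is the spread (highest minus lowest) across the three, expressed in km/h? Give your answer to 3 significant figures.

29.1 km/h

site P: 68.11 kt = 126.140 km/h.
site Q: 60.3 mph = 97.043 km/h.
Spread: 126.140 − 97.043 = 29.1 km/h.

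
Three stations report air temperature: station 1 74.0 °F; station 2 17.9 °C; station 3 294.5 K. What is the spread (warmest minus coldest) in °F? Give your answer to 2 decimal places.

9.78 °F

station 1: 74.0 °F = 23.333 °C.
station 3: 294.5 K = 21.350 °C.
Spread: 23.333 − 17.900 = 5.433 °C = 9.78 °F.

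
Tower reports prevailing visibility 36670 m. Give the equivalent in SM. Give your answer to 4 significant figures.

1 m = 0.000621371 SM, so 36670 × 0.000621371 = 22.79 SM.

22.79 SM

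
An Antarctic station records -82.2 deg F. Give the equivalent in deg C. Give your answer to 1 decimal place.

°C = (°F − 32) × 5/9 = (-82.2 − 32) / 1.8 = -63.4 °C.

-63.4 °C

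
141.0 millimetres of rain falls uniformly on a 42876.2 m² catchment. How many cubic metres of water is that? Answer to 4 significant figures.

1 mm over 1 m² is 1 L, so volume = 141 × 42876.2 = 6045544.2 L = 6046 m³.

6046 cubic metres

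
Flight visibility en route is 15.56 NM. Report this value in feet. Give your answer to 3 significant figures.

94500 ft

1 nmi = 6076.12 ft, so 15.56 × 6076.12 = 94500 ft.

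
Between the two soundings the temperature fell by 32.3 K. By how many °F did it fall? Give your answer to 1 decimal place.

58.1 °F

A change of 1 °C equals a change of 1.8 °F: Δ°F = 32.3 × 1.8 = 58.1 °F.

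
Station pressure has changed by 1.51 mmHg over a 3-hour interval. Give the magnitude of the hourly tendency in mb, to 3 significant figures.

1.51 mmHg / 3 h × 1.33322 mb/mmHg = 0.671 mb/h.

0.671 mb per hour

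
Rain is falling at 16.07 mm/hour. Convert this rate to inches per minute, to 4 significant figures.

0.01054 in/minute

16.07 mm/hour × 0.0393701 in/mm × 0.0166667 hour/minute = 0.01054 in/minute.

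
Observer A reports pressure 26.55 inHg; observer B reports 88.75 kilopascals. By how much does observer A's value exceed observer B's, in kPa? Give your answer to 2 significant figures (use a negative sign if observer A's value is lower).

1.2 kPa

observer A: 26.55 inHg = 89.909 kPa.
Difference: 89.909 − 88.750 = 1.2 kPa.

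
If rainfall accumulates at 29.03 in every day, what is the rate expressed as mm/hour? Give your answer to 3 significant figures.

29.03 in/day × 25.4 mm/in × 0.0416667 day/hour = 30.7 mm/hour.

30.7 mm/hour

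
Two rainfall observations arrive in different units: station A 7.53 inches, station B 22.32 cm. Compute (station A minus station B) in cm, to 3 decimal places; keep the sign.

-3.194 cm

station A: 7.53 in = 19.12620 cm.
Difference: 19.12620 − 22.32000 = -3.194 cm.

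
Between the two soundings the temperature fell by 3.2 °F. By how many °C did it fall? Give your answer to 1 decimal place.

A change of 1 °C equals a change of 1.8 °F: Δ°C = 3.2 × 0.5556 = 1.8 °C.

1.8 °C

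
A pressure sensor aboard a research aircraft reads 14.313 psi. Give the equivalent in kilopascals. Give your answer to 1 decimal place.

98.7 kPa

1 psi = 6.89476 kPa, so 14.313 × 6.89476 = 98.7 kPa.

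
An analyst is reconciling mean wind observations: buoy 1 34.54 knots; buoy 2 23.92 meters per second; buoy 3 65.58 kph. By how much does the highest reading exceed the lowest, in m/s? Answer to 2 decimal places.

buoy 1: 34.54 kt = 17.7689 m/s.
buoy 3: 65.58 km/h = 18.2167 m/s.
Spread: 23.9200 − 17.7689 = 6.15 m/s.

6.15 m/s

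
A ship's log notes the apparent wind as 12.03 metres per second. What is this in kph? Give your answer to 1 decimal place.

1 m/s = 3.6 km/h, so 12.03 × 3.6 = 43.3 km/h.

43.3 km/h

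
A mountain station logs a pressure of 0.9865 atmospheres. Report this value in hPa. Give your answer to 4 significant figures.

1 atm = 1013.25 hPa, so 0.9865 × 1013.25 = 999.6 hPa.

999.6 hPa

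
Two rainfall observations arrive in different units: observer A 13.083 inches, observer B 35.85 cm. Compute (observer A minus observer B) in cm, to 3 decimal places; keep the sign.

-2.619 cm

observer A: 13.083 in = 33.23082 cm.
Difference: 33.23082 − 35.85000 = -2.619 cm.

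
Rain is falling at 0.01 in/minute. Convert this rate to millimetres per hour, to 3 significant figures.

0.01 in/minute × 25.4 mm/in × 60 minute/hour = 15.2 mm/hour.

15.2 mm/hour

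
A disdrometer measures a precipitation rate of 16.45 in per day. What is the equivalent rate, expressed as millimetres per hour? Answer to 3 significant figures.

16.45 in/day × 25.4 mm/in × 0.0416667 day/hour = 17.4 mm/hour.

17.4 mm/hour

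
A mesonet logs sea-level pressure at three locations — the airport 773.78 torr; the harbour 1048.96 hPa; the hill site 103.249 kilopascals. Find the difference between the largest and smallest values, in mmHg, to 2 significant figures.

the harbour: 1048.96 hPa = 786.78 mmHg.
the hill site: 103.249 kPa = 774.43 mmHg.
Spread: 786.78 − 773.78 = 13 mmHg.

13 mmHg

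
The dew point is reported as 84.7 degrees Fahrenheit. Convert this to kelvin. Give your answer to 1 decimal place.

302.4 K

First to °C: 29.28 °C.
Then to K: 302.4 K.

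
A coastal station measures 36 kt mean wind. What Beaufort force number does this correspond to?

36 kt lies in the Beaufort 8 band (gale, 34–40 kt).

Beaufort force 8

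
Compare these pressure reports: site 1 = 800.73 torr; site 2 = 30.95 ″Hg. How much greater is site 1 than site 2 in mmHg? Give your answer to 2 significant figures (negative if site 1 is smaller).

site 2: 30.95 inHg = 786.13 mmHg.
Difference: 800.73 − 786.13 = 15 mmHg.

15 mmHg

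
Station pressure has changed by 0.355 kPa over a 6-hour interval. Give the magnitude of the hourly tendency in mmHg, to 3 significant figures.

0.355 kPa / 6 h × 7.50062 mmHg/kPa = 0.444 mmHg/h.

0.444 mmHg per hour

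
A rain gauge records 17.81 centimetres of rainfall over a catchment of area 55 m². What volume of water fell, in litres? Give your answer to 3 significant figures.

Depth: 17.81 cm × 10 = 178.1 mm.
1 mm over 1 m² is 1 L, so volume = 178.1 × 55 = 9795.5 L ≈ 9800 L.

9800 litres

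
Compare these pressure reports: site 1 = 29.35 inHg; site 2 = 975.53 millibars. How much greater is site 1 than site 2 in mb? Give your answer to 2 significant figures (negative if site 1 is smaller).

18 mb

site 1: 29.35 inHg = 993.91 mb.
Difference: 993.91 − 975.53 = 18 mb.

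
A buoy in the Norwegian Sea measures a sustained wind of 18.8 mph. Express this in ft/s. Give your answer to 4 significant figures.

1 mph = 1.46667 ft/s, so 18.8 × 1.46667 = 27.57 ft/s.

27.57 ft/s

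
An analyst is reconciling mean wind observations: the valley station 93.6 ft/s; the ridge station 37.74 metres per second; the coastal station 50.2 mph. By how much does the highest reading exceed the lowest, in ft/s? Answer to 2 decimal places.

50.19 ft/s

the ridge station: 37.74 m/s = 123.8189 ft/s.
the coastal station: 50.2 mph = 73.6267 ft/s.
Spread: 123.8189 − 73.6267 = 50.19 ft/s.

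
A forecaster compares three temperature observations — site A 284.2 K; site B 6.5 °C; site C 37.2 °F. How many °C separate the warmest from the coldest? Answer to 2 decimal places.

site A: 284.2 K = 11.050 °C.
site C: 37.2 °F = 2.889 °C.
Spread: 11.050 − 2.889 = 8.161 °C.

8.16 °C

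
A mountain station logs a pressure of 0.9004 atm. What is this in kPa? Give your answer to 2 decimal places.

1 atm = 101.325 kPa, so 0.9004 × 101.325 = 91.23 kPa.

91.23 kPa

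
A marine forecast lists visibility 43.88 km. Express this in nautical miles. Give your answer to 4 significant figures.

1 km = 0.539957 nmi, so 43.88 × 0.539957 = 23.69 nmi.

23.69 nmi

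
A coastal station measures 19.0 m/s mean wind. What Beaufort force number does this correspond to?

19.0 m/s lies in the Beaufort 8 band (gale, 17.2–20.7 m/s).

Beaufort force 8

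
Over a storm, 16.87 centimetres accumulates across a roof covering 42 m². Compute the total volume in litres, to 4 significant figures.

7085 litres

Depth: 16.87 cm × 10 = 168.7 mm.
1 mm over 1 m² is 1 L, so volume = 168.7 × 42 = 7085.4 L ≈ 7085 L.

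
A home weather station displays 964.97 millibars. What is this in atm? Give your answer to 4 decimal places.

0.9524 atm

1 mb = 0.000986923 atm, so 964.97 × 0.000986923 = 0.9524 atm.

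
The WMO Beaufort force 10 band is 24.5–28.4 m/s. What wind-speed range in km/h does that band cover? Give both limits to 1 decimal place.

88.2 to 102.2 km/h

24.5–28.4 m/s × 3.6 = 88.2–102.2 km/h.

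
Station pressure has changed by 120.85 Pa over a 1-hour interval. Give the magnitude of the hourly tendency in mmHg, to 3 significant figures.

120.85 Pa / 1 h × 0.00750062 mmHg/Pa = 0.906 mmHg/h.

0.906 mmHg per hour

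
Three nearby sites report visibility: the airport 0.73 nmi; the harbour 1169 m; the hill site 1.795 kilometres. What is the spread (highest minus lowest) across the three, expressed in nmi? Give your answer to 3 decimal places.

0.338 nmi

the harbour: 1169 m = 0.63121 nmi.
the hill site: 1.795 km = 0.96922 nmi.
Spread: 0.96922 − 0.63121 = 0.338 nmi.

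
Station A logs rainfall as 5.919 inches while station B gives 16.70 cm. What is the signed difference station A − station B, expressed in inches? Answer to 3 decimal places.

-0.656 in

station B: 16.70 cm = 6.57480 in.
Difference: 5.91900 − 6.57480 = -0.656 in.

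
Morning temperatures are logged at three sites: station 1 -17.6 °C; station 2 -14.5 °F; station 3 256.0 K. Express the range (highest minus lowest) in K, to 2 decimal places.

8.68 K

station 2: -14.5 °F = -25.833 °C.
station 3: 256.0 K = -17.150 °C.
Spread: (-17.150) − (-25.833) = 8.683 °C.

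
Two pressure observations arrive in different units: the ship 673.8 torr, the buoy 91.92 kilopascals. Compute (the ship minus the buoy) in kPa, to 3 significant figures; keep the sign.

the ship: 673.8 mmHg = 89.8326 kPa.
Difference: 89.8326 − 91.9200 = -2.09 kPa.

-2.09 kPa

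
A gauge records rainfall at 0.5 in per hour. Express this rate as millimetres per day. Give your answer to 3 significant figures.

0.5 in/hour × 25.4 mm/in × 24 hour/day = 305 mm/day.

305 mm/day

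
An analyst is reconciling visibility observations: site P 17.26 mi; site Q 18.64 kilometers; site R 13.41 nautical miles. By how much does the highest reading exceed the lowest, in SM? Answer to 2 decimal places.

site Q: 18.64 km = 11.5824 SM.
site R: 13.41 nmi = 15.4320 SM.
Spread: 17.2600 − 11.5824 = 5.68 SM.

5.68 SM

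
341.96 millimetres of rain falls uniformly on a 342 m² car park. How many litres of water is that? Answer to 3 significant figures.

1 mm over 1 m² is 1 L, so volume = 341.96 × 342 = 116950.32 L ≈ 117000 L.

117000 litres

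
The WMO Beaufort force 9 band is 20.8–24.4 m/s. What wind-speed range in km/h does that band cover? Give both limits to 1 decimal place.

74.9 to 87.8 km/h

20.8–24.4 m/s × 3.6 = 74.9–87.8 km/h.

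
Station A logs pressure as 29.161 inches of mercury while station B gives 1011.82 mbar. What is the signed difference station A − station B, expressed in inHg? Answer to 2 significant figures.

-0.72 inHg

station B: 1011.82 mb = 29.8790 inHg.
Difference: 29.1610 − 29.8790 = -0.72 inHg.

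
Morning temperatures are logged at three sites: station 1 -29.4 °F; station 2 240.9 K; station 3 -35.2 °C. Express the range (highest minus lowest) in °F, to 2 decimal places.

station 1: -29.4 °F = -34.111 °C.
station 2: 240.9 K = -32.250 °C.
Spread: (-32.250) − (-35.200) = 2.950 °C = 5.31 °F.

5.31 °F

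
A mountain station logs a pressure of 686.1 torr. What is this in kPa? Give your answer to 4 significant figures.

91.47 kPa

1 mmHg = 0.133322 kPa, so 686.1 × 0.133322 = 91.47 kPa.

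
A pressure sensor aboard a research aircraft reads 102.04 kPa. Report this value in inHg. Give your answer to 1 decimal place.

1 kPa = 0.2953 inHg, so 102.04 × 0.2953 = 30.1 inHg.

30.1 inHg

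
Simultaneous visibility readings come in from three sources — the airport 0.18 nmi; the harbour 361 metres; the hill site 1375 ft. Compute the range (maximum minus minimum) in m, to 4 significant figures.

the airport: 0.18 nmi = 333.3600 m.
the hill site: 1375 ft = 419.1000 m.
Spread: 419.1000 − 333.3600 = 85.74 m.

85.74 m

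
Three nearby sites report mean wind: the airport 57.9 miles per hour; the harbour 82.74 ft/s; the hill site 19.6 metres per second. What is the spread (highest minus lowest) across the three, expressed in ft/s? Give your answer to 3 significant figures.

the airport: 57.9 mph = 84.920 ft/s.
the hill site: 19.6 m/s = 64.304 ft/s.
Spread: 84.920 − 64.304 = 20.6 ft/s.

20.6 ft/s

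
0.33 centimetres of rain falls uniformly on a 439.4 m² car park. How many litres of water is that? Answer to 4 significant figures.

1450 litres

Depth: 0.33 cm × 10 = 3.3 mm.
1 mm over 1 m² is 1 L, so volume = 3.3 × 439.4 = 1450.02 L ≈ 1450 L.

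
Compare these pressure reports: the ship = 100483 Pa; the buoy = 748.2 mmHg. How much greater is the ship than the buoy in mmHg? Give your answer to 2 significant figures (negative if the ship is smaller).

the ship: 100483 Pa = 753.684 mmHg.
Difference: 753.684 − 748.200 = 5.5 mmHg.

5.5 mmHg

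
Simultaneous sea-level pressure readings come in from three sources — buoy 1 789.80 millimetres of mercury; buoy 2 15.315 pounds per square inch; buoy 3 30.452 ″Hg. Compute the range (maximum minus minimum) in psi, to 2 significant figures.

0.36 psi

buoy 1: 789.80 mmHg = 15.2722 psi.
buoy 3: 30.452 inHg = 14.9566 psi.
Spread: 15.3150 − 14.9566 = 0.36 psi.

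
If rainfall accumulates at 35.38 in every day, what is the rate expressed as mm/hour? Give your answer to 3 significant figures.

37.4 mm/hour

35.38 in/day × 25.4 mm/in × 0.0416667 day/hour = 37.4 mm/hour.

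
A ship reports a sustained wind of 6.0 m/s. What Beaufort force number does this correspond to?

6.0 m/s lies in the Beaufort 4 band (moderate breeze, 5.5–7.9 m/s).

Beaufort force 4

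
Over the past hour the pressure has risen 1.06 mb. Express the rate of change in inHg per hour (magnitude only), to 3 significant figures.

0.0313 inHg per hour

1.06 mb / 1 h × 0.02953 inHg/mb = 0.0313 inHg/h.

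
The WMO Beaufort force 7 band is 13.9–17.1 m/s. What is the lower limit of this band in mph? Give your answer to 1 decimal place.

13.9–17.1 m/s × 2.237 = 31.1–38.3 mph.

31.1 mph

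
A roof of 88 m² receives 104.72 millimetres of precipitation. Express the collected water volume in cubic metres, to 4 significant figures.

9.215 cubic metres

1 mm over 1 m² is 1 L, so volume = 104.72 × 88 = 9215.36 L = 9.215 m³.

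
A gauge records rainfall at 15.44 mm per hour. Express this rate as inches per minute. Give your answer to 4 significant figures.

15.44 mm/hour × 0.0393701 in/mm × 0.0166667 hour/minute = 0.01013 in/minute.

0.01013 in/minute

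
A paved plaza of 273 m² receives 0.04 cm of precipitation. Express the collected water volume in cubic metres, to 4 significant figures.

Depth: 0.04 cm × 10 = 0.4 mm.
1 mm over 1 m² is 1 L, so volume = 0.4 × 273 = 109.2 L = 0.1092 m³.

0.1092 cubic metres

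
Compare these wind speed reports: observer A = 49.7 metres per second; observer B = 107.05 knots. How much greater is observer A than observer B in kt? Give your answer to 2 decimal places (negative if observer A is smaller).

observer A: 49.7 m/s = 96.6091 kt.
Difference: 96.6091 − 107.0500 = -10.44 kt.

-10.44 kt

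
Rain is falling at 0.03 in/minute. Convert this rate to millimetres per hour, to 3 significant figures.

45.7 mm/hour

0.03 in/minute × 25.4 mm/in × 60 minute/hour = 45.7 mm/hour.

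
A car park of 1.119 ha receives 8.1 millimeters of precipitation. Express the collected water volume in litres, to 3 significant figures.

90600 litres

Area: 1.119 ha = 11190 m².
1 mm over 1 m² is 1 L, so volume = 8.1 × 11190 = 90639 L ≈ 90600 L.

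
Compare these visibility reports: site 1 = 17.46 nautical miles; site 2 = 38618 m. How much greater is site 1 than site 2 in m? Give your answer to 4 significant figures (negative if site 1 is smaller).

-6282 m

site 1: 17.46 nmi = 32335.92 m.
Difference: 32335.92 − 38618.00 = -6282 m.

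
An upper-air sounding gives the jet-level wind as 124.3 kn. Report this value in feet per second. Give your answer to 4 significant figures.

209.8 ft/s

1 kt = 1.68781 ft/s, so 124.3 × 1.68781 = 209.8 ft/s.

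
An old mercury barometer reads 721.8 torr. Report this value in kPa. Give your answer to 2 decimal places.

1 mmHg = 0.133322 kPa, so 721.8 × 0.133322 = 96.23 kPa.

96.23 kPa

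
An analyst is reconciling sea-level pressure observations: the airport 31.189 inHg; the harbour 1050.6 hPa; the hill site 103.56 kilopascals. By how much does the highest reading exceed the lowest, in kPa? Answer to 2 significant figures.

2.1 kPa

the airport: 31.189 inHg = 105.618 kPa.
the harbour: 1050.6 hPa = 105.060 kPa.
Spread: 105.618 − 103.560 = 2.1 kPa.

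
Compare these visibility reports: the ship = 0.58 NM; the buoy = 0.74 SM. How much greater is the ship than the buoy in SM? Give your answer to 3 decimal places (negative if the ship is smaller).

the ship: 0.58 nmi = 0.66745 SM.
Difference: 0.66745 − 0.74000 = -0.073 SM.

-0.073 SM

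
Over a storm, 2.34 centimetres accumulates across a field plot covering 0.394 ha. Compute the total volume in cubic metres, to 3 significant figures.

Depth: 2.34 cm × 10 = 23.4 mm.
Area: 0.394 ha = 3940 m².
1 mm over 1 m² is 1 L, so volume = 23.4 × 3940 = 92196 L = 92.2 m³.

92.2 cubic metres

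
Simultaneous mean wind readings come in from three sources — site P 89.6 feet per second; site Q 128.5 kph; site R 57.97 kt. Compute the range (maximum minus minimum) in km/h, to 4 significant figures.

30.18 km/h

site P: 89.6 ft/s = 98.3163 km/h.
site R: 57.97 kt = 107.3604 km/h.
Spread: 128.5000 − 98.3163 = 30.18 km/h.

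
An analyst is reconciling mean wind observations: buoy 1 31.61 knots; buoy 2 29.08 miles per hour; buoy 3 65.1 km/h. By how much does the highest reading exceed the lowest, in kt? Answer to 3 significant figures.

9.88 kt

buoy 2: 29.08 mph = 25.2698 kt.
buoy 3: 65.1 km/h = 35.1512 kt.
Spread: 35.1512 − 25.2698 = 9.88 kt.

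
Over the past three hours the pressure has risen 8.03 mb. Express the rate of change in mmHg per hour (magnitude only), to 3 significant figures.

2.01 mmHg per hour

8.03 mb / 3 h × 0.750062 mmHg/mb = 2.01 mmHg/h.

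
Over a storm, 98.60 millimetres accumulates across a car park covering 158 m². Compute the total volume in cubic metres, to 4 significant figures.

1 mm over 1 m² is 1 L, so volume = 98.6 × 158 = 15578.8 L = 15.58 m³.

15.58 cubic metres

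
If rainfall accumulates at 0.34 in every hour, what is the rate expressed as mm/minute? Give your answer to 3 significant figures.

0.34 in/hour × 25.4 mm/in × 0.0166667 hour/minute = 0.144 mm/minute.

0.144 mm/minute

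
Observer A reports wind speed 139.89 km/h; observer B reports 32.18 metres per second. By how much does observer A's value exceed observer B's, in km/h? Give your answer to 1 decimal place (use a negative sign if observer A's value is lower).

24.0 km/h

observer B: 32.18 m/s = 115.848 km/h.
Difference: 139.890 − 115.848 = 24.0 km/h.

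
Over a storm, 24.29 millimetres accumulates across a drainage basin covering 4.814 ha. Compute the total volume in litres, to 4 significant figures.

Area: 4.814 ha = 48140 m².
1 mm over 1 m² is 1 L, so volume = 24.29 × 48140 = 1169320.6 L ≈ 1169000 L.

1169000 litres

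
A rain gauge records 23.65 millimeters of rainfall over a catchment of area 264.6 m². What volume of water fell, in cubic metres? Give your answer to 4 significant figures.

6.258 cubic metres

1 mm over 1 m² is 1 L, so volume = 23.65 × 264.6 = 6257.79 L = 6.258 m³.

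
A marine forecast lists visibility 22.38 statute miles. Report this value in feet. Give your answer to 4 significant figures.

118200 ft

1 SM = 5280 ft, so 22.38 × 5280 = 118200 ft.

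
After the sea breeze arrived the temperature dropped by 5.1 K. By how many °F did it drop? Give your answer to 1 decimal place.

Converting a difference, only the 9/5 scale factor applies: Δ°F = 5.1 × 1.8 = 9.2 °F.

9.2 °F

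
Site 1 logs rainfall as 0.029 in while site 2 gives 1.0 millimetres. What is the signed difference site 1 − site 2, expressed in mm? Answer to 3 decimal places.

-0.263 mm

site 1: 0.029 in = 0.73660 mm.
Difference: 0.73660 − 1.00000 = -0.263 mm.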